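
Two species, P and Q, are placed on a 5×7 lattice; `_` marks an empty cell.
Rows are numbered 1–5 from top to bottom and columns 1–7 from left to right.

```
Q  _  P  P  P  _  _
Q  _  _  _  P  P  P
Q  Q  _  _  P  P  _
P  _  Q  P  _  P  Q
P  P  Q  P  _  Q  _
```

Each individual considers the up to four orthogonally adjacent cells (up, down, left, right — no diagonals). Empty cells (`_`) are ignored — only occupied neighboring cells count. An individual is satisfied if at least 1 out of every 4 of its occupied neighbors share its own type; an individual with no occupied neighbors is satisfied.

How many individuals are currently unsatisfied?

Row 1: (1,1)Q 1/1 ✓ · (1,3)P 1/1 ✓ · (1,4)P 2/2 ✓ · (1,5)P 2/2 ✓
Row 2: (2,1)Q 2/2 ✓ · (2,5)P 3/3 ✓ · (2,6)P 3/3 ✓ · (2,7)P 1/1 ✓
Row 3: (3,1)Q 2/3 ✓ · (3,2)Q 1/1 ✓ · (3,5)P 2/2 ✓ · (3,6)P 3/3 ✓
Row 4: (4,1)P 1/2 ✓ · (4,3)Q 1/2 ✓ · (4,4)P 1/2 ✓ · (4,6)P 1/3 ✓ · (4,7)Q 0/1 ✗
Row 5: (5,1)P 2/2 ✓ · (5,2)P 1/2 ✓ · (5,3)Q 1/3 ✓ · (5,4)P 1/2 ✓ · (5,6)Q 0/1 ✗
Unsatisfied: (4,7), (5,6) — 2 in total.

2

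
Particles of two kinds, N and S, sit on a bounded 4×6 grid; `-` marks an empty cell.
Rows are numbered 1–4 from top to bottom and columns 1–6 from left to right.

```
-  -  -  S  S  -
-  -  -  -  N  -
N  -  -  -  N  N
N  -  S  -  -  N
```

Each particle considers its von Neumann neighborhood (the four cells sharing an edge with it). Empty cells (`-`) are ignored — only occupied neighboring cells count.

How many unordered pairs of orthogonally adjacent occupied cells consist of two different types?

Scan each occupied cell's neighbors to the right and below so each pair is counted once.
From row 1: 1 unlike of 2 pairs (running 1/2).
From row 2: 0 unlike of 1 pairs (running 1/3).
From row 3: 0 unlike of 3 pairs (running 1/6).
Total adjacent occupied pairs: 6; unlike-type pairs: 1.

1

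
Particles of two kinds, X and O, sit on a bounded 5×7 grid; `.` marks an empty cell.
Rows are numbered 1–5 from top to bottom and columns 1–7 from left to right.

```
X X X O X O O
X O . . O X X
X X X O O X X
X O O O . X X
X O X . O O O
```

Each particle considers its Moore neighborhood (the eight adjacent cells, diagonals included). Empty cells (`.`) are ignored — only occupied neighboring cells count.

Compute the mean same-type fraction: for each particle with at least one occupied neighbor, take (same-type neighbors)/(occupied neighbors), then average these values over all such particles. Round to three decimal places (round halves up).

Row 1: (1,1)X 2/3 · (1,2)X 3/4 · (1,3)X 1/3 · (1,4)O 1/3 · (1,5)X 1/4 · (1,6)O 2/5 · (1,7)O 1/3
Row 2: (2,1)X 4/5 · (2,2)O 0/7 · (2,5)O 4/7 · (2,6)X 4/8 · (2,7)X 3/5
Row 3: (3,1)X 3/5 · (3,2)X 4/7 · (3,3)X 1/6 · (3,4)O 4/5 · (3,5)O 3/6 · (3,6)X 5/7 · (3,7)X 5/5
Row 4: (4,1)X 3/5 · (4,2)O 2/8 · (4,3)O 4/7 · (4,4)O 4/6 · (4,6)X 3/7 · (4,7)X 3/5
Row 5: (5,1)X 1/3 · (5,2)O 2/5 · (5,3)X 0/4 · (5,5)O 2/3 · (5,6)O 2/4 · (5,7)O 1/3
Sum over 31 particles: 2/3 + 3/4 + 1/3 + 1/3 + 1/4 + 2/5 + 1/3 + 4/5 + 0/7 + 4/7 + 4/8 + 3/5 + 3/5 + 4/7 + 1/6 + 4/5 + 3/6 + 5/7 + 5/5 + 3/5 + 2/8 + 4/7 + 4/6 + 3/7 + 3/5 + 1/3 + 2/5 + 0/4 + 2/3 + 2/4 + 1/3 = 6401/420; mean = 6401/420 ÷ 31 = 6401/13020 = 0.491628… → 0.492.

0.492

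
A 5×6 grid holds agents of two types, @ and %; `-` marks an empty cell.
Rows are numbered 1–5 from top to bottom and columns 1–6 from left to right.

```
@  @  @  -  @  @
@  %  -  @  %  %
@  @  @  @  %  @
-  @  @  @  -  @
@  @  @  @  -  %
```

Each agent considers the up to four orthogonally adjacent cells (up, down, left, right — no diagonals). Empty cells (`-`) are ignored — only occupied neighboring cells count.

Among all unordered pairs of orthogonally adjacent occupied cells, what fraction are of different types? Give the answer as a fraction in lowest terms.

10/33

Scan each occupied cell's neighbors to the right and below so each pair is counted once.
Row 1: @(1,1)–@(1,2)= @(1,1)–@(2,1)= @(1,2)–@(1,3)= @(1,2)–%(2,2)≠ @(1,5)–@(1,6)= @(1,5)–%(2,5)≠ @(1,6)–%(2,6)≠  → 3/7 unlike.
Row 2: @(2,1)–%(2,2)≠ @(2,1)–@(3,1)= %(2,2)–@(3,2)≠ @(2,4)–%(2,5)≠ @(2,4)–@(3,4)= %(2,5)–%(2,6)= %(2,5)–%(3,5)= %(2,6)–@(3,6)≠  → 4/8 unlike.
Row 3: @(3,1)–@(3,2)= @(3,2)–@(3,3)= @(3,2)–@(4,2)= @(3,3)–@(3,4)= @(3,3)–@(4,3)= @(3,4)–%(3,5)≠ @(3,4)–@(4,4)= %(3,5)–@(3,6)≠ @(3,6)–@(4,6)=  → 2/9 unlike.
Row 4: @(4,2)–@(4,3)= @(4,2)–@(5,2)= @(4,3)–@(4,4)= @(4,3)–@(5,3)= @(4,4)–@(5,4)= @(4,6)–%(5,6)≠  → 1/6 unlike.
Row 5: @(5,1)–@(5,2)= @(5,2)–@(5,3)= @(5,3)–@(5,4)=  → 0/3 unlike.
Total adjacent occupied pairs: 33; unlike-type pairs: 10.
10/33 is already in lowest terms.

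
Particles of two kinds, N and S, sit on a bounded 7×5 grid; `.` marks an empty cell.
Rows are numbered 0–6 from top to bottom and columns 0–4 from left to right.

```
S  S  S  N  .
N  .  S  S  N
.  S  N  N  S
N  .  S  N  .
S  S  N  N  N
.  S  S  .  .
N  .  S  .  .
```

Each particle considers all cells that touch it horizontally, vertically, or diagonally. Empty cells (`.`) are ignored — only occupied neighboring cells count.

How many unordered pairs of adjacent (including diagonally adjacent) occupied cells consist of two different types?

Scan each occupied cell's neighbors to the right and below (and the two forward diagonals) so each pair is counted once.
From row 0: 5 unlike of 11 pairs (running 5/11).
From row 1: 7 unlike of 11 pairs (running 12/22).
From row 2: 6 unlike of 10 pairs (running 18/32).
From row 3: 5 unlike of 9 pairs (running 23/41).
From row 4: 4 unlike of 10 pairs (running 27/51).
From row 5: 1 unlike of 4 pairs (running 28/55).
Total adjacent occupied pairs: 55; unlike-type pairs: 28.

28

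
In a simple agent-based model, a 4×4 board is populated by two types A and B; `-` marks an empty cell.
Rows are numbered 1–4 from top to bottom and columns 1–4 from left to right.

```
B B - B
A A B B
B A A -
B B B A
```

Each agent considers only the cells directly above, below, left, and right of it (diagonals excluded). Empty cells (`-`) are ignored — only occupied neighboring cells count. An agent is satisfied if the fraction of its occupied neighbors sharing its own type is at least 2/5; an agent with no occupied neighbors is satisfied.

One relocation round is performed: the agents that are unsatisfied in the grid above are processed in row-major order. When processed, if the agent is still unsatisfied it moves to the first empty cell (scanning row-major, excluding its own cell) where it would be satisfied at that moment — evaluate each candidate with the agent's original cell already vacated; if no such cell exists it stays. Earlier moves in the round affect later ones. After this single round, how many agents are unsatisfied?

Initially unsatisfied (in order): (2,1), (2,3), (3,1), (3,3), (4,3), (4,4).
  (2,1) → (3,4).
  (2,3) → (1,3).
  (3,1): now satisfied by earlier moves; stays.
  (3,3): now satisfied by earlier moves; stays.
  (4,3) → (2,1).
  (4,4): now satisfied by earlier moves; stays.
Resulting grid:
B B B B
B A - B
B A A A
B B - A
Unsatisfied now: (2,2).

1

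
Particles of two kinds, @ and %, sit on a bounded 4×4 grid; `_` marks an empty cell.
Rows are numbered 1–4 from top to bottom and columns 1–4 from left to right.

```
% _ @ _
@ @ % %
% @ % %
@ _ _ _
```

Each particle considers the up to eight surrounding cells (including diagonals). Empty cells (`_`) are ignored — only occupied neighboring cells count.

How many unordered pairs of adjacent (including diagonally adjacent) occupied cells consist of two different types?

Scan each occupied cell's neighbors to the right and below (and the two forward diagonals) so each pair is counted once.
Row 1: %(1,1)–@(2,1)≠ %(1,1)–@(2,2)≠ @(1,3)–%(2,3)≠ @(1,3)–%(2,4)≠ @(1,3)–@(2,2)=  → 4/5 unlike.
Row 2: @(2,1)–@(2,2)= @(2,1)–%(3,1)≠ @(2,1)–@(3,2)= @(2,2)–%(2,3)≠ @(2,2)–@(3,2)= @(2,2)–%(3,3)≠ @(2,2)–%(3,1)≠ %(2,3)–%(2,4)= %(2,3)–%(3,3)= %(2,3)–%(3,4)= %(2,3)–@(3,2)≠ %(2,4)–%(3,4)= %(2,4)–%(3,3)=  → 5/13 unlike.
Row 3: %(3,1)–@(3,2)≠ %(3,1)–@(4,1)≠ @(3,2)–%(3,3)≠ @(3,2)–@(4,1)= %(3,3)–%(3,4)=  → 3/5 unlike.
Total adjacent occupied pairs: 23; unlike-type pairs: 12.

12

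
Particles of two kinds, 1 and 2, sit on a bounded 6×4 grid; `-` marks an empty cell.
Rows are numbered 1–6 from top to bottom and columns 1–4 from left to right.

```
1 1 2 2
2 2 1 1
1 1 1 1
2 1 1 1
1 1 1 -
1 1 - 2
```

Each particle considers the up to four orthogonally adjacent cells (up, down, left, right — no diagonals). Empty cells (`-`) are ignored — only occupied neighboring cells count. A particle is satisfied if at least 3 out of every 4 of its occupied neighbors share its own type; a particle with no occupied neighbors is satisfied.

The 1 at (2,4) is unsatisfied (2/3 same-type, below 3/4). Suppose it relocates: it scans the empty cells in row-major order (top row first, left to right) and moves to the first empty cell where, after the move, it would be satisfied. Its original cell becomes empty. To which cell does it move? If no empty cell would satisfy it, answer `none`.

none

Vacating (2,4). Empty cells in order:
  (5,4): 2/3 same-type → still unsatisfied.
  (6,3): 2/3 same-type → still unsatisfied.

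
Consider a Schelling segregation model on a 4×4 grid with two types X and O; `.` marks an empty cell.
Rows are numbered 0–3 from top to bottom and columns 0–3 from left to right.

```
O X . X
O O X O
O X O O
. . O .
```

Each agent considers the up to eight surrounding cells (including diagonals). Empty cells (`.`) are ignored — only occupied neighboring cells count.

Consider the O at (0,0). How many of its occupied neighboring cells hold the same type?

Occupied neighbors of (0,0): (0,1)=X, (1,0)=O, (1,1)=O.
Same type (O): 2 of 3.

2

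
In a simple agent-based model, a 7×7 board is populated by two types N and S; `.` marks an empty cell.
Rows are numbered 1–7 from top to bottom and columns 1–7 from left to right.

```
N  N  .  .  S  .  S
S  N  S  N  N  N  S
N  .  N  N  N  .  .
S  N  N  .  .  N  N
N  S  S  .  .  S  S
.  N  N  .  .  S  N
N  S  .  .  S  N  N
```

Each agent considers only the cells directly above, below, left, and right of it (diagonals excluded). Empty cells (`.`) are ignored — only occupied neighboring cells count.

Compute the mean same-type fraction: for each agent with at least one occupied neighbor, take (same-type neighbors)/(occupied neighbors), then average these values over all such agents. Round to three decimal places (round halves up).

0.422

Row 1: (1,1)N 1/2 · (1,2)N 2/2 · (1,5)S 0/1 · (1,7)S 1/1
Row 2: (2,1)S 0/3 · (2,2)N 1/3 · (2,3)S 0/3 · (2,4)N 2/3 · (2,5)N 3/4 · (2,6)N 1/2 · (2,7)S 1/2
Row 3: (3,1)N 0/2 · (3,3)N 2/3 · (3,4)N 3/3 · (3,5)N 2/2
Row 4: (4,1)S 0/3 · (4,2)N 1/3 · (4,3)N 2/3 · (4,6)N 1/2 · (4,7)N 1/2
Row 5: (5,1)N 0/2 · (5,2)S 1/4 · (5,3)S 1/3 · (5,6)S 2/3 · (5,7)S 1/3
Row 6: (6,2)N 1/3 · (6,3)N 1/2 · (6,6)S 1/3 · (6,7)N 1/3
Row 7: (7,1)N 0/1 · (7,2)S 0/2 · (7,5)S 0/1 · (7,6)N 1/3 · (7,7)N 2/2
Sum over 34 agents: 1/2 + 2/2 + 0/1 + 1/1 + 0/3 + 1/3 + 0/3 + 2/3 + 3/4 + 1/2 + 1/2 + 0/2 + 2/3 + 3/3 + 2/2 + 0/3 + 1/3 + 2/3 + 1/2 + 1/2 + 0/2 + 1/4 + 1/3 + 2/3 + 1/3 + 1/3 + 1/2 + 1/3 + 1/3 + 0/1 + 0/2 + 0/1 + 1/3 + 2/2 = 43/3; mean = 43/3 ÷ 34 = 43/102 = 0.421568… → 0.422.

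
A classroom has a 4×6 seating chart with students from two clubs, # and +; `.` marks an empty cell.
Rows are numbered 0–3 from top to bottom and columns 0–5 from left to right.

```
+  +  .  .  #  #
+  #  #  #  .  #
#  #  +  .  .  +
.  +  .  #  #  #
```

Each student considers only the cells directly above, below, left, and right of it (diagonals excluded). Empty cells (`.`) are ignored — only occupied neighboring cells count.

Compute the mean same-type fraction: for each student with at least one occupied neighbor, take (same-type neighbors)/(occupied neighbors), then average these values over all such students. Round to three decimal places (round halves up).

0.588

Row 0: (0,0)+ 2/2 · (0,1)+ 1/2 · (0,4)# 1/1 · (0,5)# 2/2
Row 1: (1,0)+ 1/3 · (1,1)# 2/4 · (1,2)# 2/3 · (1,3)# 1/1 · (1,5)# 1/2
Row 2: (2,0)# 1/2 · (2,1)# 2/4 · (2,2)+ 0/2 · (2,5)+ 0/2
Row 3: (3,1)+ 0/1 · (3,3)# 1/1 · (3,4)# 2/2 · (3,5)# 1/2
Sum over 17 students: 2/2 + 1/2 + 1/1 + 2/2 + 1/3 + 2/4 + 2/3 + 1/1 + 1/2 + 1/2 + 2/4 + 0/2 + 0/2 + 0/1 + 1/1 + 2/2 + 1/2 = 10; mean = 10 ÷ 17 = 10/17 = 0.588235… → 0.588.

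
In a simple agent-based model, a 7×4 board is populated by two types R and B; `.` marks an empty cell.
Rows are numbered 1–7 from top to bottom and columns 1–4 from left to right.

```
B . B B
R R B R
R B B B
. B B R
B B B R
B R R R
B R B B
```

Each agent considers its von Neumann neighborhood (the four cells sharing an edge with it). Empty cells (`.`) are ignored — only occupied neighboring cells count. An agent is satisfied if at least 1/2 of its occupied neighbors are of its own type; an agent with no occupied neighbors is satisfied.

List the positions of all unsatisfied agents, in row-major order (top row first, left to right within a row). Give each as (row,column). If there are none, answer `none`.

(1,1), (2,2), (2,4), (3,4), (4,4), (7,2), (7,3)

Row 1: (1,1)B 0/1 ✗ · (1,3)B 2/2 ✓ · (1,4)B 1/2 ✓
Row 2: (2,1)R 2/3 ✓ · (2,2)R 1/3 ✗ · (2,3)B 2/4 ✓ · (2,4)R 0/3 ✗
Row 3: (3,1)R 1/2 ✓ · (3,2)B 2/4 ✓ · (3,3)B 4/4 ✓ · (3,4)B 1/3 ✗
Row 4: (4,2)B 3/3 ✓ · (4,3)B 3/4 ✓ · (4,4)R 1/3 ✗
Row 5: (5,1)B 2/2 ✓ · (5,2)B 3/4 ✓ · (5,3)B 2/4 ✓ · (5,4)R 2/3 ✓
Row 6: (6,1)B 2/3 ✓ · (6,2)R 2/4 ✓ · (6,3)R 2/4 ✓ · (6,4)R 2/3 ✓
Row 7: (7,1)B 1/2 ✓ · (7,2)R 1/3 ✗ · (7,3)B 1/3 ✗ · (7,4)B 1/2 ✓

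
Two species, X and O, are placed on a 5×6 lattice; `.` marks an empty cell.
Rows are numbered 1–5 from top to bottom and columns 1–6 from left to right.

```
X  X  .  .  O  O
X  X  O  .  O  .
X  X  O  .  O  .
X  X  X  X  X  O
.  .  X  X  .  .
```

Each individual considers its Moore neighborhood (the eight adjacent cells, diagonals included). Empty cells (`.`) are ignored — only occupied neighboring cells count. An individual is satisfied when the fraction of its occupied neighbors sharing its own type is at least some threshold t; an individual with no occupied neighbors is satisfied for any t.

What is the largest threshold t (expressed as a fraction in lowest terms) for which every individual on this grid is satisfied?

1/6

(1,1)X 3/3
(1,2)X 3/4
(1,5)O 2/2
(1,6)O 2/2
(2,1)X 5/5
(2,2)X 5/7
(2,3)O 1/4
(2,5)O 3/3
(3,1)X 5/5
(3,2)X 6/8
(3,3)O 1/6
(3,5)O 2/4
(4,1)X 3/3
(4,2)X 5/6
(4,3)X 5/6
(4,4)X 4/6
(4,5)X 2/4
(4,6)O 1/2
(5,3)X 4/4
(5,4)X 4/4
The smallest same-type fraction is 1/6 at (3,3), which reduces to 1/6. Any threshold above that leaves this individual unsatisfied.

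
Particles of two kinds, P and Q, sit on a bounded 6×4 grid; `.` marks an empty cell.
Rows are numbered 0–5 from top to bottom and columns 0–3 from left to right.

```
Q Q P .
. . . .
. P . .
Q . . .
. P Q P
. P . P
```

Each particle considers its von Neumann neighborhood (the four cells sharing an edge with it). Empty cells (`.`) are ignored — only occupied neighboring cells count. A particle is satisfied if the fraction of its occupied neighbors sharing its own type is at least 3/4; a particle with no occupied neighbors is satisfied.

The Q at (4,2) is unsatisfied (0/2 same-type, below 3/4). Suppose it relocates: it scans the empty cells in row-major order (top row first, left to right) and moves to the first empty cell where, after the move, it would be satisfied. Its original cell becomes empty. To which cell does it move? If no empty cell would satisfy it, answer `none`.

Vacating (4,2). Empty cells in order:
  (0,3): 0/1 same-type → still unsatisfied.
  (1,0): 1/1 same-type → satisfied — stop here.

(1,0)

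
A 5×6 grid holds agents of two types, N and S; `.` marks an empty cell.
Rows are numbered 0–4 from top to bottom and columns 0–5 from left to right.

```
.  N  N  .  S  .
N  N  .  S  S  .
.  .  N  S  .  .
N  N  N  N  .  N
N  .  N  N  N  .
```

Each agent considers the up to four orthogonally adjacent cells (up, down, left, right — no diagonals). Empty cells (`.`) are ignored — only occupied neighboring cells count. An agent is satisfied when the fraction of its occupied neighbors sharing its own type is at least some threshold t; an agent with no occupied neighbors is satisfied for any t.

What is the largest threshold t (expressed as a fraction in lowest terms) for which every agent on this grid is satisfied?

(0,1)N 2/2
(0,2)N 1/1
(0,4)S 1/1
(1,0)N 1/1
(1,1)N 2/2
(1,3)S 2/2
(1,4)S 2/2
(2,2)N 1/2
(2,3)S 1/3
(3,0)N 2/2
(3,1)N 2/2
(3,2)N 4/4
(3,3)N 2/3
(3,5)N — no occupied neighbors
(4,0)N 1/1
(4,2)N 2/2
(4,3)N 3/3
(4,4)N 1/1
The smallest same-type fraction is 1/3 at (2,3), which reduces to 1/3. Any threshold above that leaves this agent unsatisfied.

1/3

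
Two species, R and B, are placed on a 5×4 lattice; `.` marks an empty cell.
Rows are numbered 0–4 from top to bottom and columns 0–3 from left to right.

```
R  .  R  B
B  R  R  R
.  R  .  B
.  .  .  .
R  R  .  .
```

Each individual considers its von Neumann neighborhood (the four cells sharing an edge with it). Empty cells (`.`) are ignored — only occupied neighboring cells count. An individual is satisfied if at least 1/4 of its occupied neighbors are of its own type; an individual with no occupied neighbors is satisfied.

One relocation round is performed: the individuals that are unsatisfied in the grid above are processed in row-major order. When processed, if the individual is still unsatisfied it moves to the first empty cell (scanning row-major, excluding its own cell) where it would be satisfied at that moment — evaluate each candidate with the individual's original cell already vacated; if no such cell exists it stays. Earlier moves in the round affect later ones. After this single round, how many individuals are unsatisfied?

0

Initially unsatisfied (in order): (0,0), (0,3), (1,0), (2,3).
  (0,0) → (0,1).
  (0,3) → (0,0).
  (1,0): now satisfied by earlier moves; stays.
  (2,3) → (2,0).
Resulting grid:
B R R .
B R R R
B R . .
. . . .
R R . .
All satisfied now.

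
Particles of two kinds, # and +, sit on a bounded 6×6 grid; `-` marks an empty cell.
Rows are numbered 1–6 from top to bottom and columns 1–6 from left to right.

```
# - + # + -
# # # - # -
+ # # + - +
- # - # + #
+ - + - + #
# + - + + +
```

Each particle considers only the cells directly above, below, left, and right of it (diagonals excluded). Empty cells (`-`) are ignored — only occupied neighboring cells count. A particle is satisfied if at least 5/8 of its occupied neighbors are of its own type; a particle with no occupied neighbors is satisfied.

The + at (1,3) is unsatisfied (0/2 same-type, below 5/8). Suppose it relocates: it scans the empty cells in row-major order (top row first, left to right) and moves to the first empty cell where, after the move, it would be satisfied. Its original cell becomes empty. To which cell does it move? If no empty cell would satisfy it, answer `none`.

(1,6)

Vacating (1,3). Empty cells in order:
  (1,2): 0/2 same-type → still unsatisfied.
  (1,6): 1/1 same-type → satisfied — stop here.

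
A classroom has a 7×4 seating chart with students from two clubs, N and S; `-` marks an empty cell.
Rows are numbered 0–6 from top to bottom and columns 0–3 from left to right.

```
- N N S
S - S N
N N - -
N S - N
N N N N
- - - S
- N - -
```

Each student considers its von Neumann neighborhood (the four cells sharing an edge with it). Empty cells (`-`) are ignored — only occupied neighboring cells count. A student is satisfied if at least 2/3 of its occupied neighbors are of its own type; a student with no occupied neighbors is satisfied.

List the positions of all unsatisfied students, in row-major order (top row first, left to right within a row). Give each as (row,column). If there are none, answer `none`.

(0,2), (0,3), (1,0), (1,2), (1,3), (2,1), (3,1), (5,3)

(0,1)N 1/1 satisfied
(0,2)N 1/3 not
(0,3)S 0/2 not
(1,0)S 0/1 not
(1,2)S 0/2 not
(1,3)N 0/2 not
(2,0)N 2/3 satisfied
(2,1)N 1/2 not
(3,0)N 2/3 satisfied
(3,1)S 0/3 not
(3,3)N 1/1 satisfied
(4,0)N 2/2 satisfied
(4,1)N 2/3 satisfied
(4,2)N 2/2 satisfied
(4,3)N 2/3 satisfied
(5,3)S 0/1 not
(6,1)N 0/0 satisfied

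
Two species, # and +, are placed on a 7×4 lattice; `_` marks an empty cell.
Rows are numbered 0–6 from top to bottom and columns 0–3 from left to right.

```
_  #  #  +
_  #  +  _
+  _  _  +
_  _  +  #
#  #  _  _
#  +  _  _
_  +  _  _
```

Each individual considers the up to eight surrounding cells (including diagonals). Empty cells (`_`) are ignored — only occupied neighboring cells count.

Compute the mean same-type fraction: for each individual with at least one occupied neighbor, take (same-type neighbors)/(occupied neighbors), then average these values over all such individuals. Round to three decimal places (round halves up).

0.427

(0,1)# 2/3
(0,2)# 2/4
(0,3)+ 1/2
(1,1)# 2/4
(1,2)+ 2/5
(2,0)+ 0/1
(2,3)+ 2/3
(3,2)+ 1/3
(3,3)# 0/2
(4,0)# 2/3
(4,1)# 2/4
(5,0)# 2/4
(5,1)+ 1/4
(6,1)+ 1/2
Sum over 14 individuals: 2/3 + 2/4 + 1/2 + 2/4 + 2/5 + 0/1 + 2/3 + 1/3 + 0/2 + 2/3 + 2/4 + 2/4 + 1/4 + 1/2 = 359/60; mean = 359/60 ÷ 14 = 359/840 = 0.427380… → 0.427.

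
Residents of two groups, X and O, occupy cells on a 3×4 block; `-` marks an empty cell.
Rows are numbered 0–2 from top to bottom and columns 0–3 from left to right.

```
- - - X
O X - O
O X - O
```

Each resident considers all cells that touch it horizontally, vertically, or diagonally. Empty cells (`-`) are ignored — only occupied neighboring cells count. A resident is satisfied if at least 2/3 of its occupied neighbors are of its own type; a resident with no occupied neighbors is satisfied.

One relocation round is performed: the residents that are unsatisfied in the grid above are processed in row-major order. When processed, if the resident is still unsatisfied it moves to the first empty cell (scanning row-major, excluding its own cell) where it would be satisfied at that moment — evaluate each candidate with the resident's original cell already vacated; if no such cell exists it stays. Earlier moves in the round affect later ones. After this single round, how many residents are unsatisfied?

5

Initially unsatisfied (in order): (0,3), (1,0), (1,1), (1,3), (2,0), (2,1).
  (0,3): no empty cell satisfies it; stays.
  (1,0): no empty cell satisfies it; stays.
  (1,1): no empty cell satisfies it; stays.
  (1,3): no empty cell satisfies it; stays.
  (2,0): no empty cell satisfies it; stays.
  (2,1) → (0,2).
Resulting grid:
- - X X
O X - O
O - - O
Unsatisfied now: (0,3), (1,0), (1,1), (1,3), (2,0).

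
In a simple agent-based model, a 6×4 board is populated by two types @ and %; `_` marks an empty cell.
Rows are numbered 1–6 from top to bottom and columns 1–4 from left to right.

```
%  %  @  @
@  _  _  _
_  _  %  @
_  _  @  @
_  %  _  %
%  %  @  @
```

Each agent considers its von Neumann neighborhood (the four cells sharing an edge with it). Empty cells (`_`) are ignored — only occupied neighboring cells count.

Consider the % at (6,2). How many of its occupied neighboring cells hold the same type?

2

Occupied neighbors of (6,2): (5,2)=%, (6,1)=%, (6,3)=@.
Same type (%): 2 of 3.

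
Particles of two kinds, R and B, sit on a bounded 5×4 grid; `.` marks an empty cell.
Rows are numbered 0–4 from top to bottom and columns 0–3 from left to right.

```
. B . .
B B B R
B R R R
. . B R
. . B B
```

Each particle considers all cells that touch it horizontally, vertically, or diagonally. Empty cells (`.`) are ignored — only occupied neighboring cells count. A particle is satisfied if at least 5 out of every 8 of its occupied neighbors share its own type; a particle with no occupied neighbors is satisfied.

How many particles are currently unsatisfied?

6

(0,1)B 3/3 ok
(1,0)B 3/4 ok
(1,1)B 4/6 ok
(1,2)B 2/6 unhappy
(1,3)R 2/3 ok
(2,0)B 2/3 ok
(2,1)R 1/6 unhappy
(2,2)R 4/7 unhappy
(2,3)R 3/5 unhappy
(3,2)B 2/6 unhappy
(3,3)R 2/5 unhappy
(4,2)B 2/3 ok
(4,3)B 2/3 ok
Unsatisfied: (1,2), (2,1), (2,2), (2,3), (3,2), (3,3) — 6 in total.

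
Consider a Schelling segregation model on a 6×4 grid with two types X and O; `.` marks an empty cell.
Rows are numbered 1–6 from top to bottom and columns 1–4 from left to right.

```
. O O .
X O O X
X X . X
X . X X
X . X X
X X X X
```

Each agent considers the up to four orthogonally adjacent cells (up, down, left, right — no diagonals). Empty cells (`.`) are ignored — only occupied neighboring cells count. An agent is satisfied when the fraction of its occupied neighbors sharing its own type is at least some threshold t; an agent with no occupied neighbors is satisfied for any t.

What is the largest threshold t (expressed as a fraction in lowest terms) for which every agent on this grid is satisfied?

1/2

(1,2)O 2/2
(1,3)O 2/2
(2,1)X 1/2
(2,2)O 2/4
(2,3)O 2/3
(2,4)X 1/2
(3,1)X 3/3
(3,2)X 1/2
(3,4)X 2/2
(4,1)X 2/2
(4,3)X 2/2
(4,4)X 3/3
(5,1)X 2/2
(5,3)X 3/3
(5,4)X 3/3
(6,1)X 2/2
(6,2)X 2/2
(6,3)X 3/3
(6,4)X 2/2
The smallest same-type fraction is 1/2 at (2,1), which reduces to 1/2. Any threshold above that leaves this agent unsatisfied.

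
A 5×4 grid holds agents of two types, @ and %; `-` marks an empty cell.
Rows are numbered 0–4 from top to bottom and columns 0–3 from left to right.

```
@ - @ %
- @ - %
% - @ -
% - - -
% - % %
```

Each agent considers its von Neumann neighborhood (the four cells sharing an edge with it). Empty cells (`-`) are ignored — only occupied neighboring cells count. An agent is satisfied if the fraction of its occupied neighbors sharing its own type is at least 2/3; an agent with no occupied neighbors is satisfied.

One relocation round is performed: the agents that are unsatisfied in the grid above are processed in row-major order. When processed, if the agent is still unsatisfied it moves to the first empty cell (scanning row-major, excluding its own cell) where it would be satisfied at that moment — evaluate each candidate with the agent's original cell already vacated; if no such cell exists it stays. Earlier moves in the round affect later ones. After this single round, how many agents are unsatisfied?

Initially unsatisfied (in order): (0,2), (0,3).
  (0,2) → (0,1).
  (0,3): now satisfied by earlier moves; stays.
Resulting grid:
@ @ - %
- @ - %
% - @ -
% - - -
% - % %
All satisfied now.

0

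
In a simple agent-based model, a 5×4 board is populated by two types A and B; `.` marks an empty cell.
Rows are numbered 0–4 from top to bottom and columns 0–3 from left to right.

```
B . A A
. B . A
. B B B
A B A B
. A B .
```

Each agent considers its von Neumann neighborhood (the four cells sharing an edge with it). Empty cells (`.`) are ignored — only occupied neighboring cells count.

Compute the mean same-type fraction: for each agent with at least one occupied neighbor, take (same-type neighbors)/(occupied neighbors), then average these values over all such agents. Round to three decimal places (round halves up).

(0,0)B — no occupied neighbors
(0,2)A 1/1
(0,3)A 2/2
(1,1)B 1/1
(1,3)A 1/2
(2,1)B 3/3
(2,2)B 2/3
(2,3)B 2/3
(3,0)A 0/1
(3,1)B 1/4
(3,2)A 0/4
(3,3)B 1/2
(4,1)A 0/2
(4,2)B 0/2
Sum over 13 agents: 1/1 + 2/2 + 1/1 + 1/2 + 3/3 + 2/3 + 2/3 + 0/1 + 1/4 + 0/4 + 1/2 + 0/2 + 0/2 = 79/12; mean = 79/12 ÷ 13 = 79/156 = 0.506410… → 0.506.

0.506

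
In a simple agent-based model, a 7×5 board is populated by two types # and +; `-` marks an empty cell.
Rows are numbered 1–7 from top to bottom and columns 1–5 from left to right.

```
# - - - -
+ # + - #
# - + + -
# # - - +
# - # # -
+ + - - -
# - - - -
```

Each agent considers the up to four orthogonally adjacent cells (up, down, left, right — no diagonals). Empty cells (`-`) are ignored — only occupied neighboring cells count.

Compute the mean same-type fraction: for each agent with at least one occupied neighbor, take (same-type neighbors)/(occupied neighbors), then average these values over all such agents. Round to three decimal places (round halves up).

Row 1: (1,1)# 0/1
Row 2: (2,1)+ 0/3 · (2,2)# 0/2 · (2,3)+ 1/2 · (2,5)# — no occupied neighbors
Row 3: (3,1)# 1/2 · (3,3)+ 2/2 · (3,4)+ 1/1
Row 4: (4,1)# 3/3 · (4,2)# 1/1 · (4,5)+ — no occupied neighbors
Row 5: (5,1)# 1/2 · (5,3)# 1/1 · (5,4)# 1/1
Row 6: (6,1)+ 1/3 · (6,2)+ 1/1
Row 7: (7,1)# 0/1
Sum over 15 agents: 0/1 + 0/3 + 0/2 + 1/2 + 1/2 + 2/2 + 1/1 + 3/3 + 1/1 + 1/2 + 1/1 + 1/1 + 1/3 + 1/1 + 0/1 = 53/6; mean = 53/6 ÷ 15 = 53/90 = 0.588888… → 0.589.

0.589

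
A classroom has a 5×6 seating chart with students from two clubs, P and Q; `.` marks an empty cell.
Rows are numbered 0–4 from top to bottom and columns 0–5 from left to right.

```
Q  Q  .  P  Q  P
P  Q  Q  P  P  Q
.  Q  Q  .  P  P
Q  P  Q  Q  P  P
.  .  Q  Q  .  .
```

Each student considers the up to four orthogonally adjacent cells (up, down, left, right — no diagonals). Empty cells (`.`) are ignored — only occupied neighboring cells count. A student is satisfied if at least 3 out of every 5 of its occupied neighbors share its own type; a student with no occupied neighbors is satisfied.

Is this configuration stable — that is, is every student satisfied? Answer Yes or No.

No

(0,0)Q 1/2 ✗
(0,1)Q 2/2 ✓
(0,3)P 1/2 ✗
(0,4)Q 0/3 ✗
(0,5)P 0/2 ✗
(1,0)P 0/2 ✗
(1,1)Q 3/4 ✓
(1,2)Q 2/3 ✓
(1,3)P 2/3 ✓
(1,4)P 2/4 ✗
(1,5)Q 0/3 ✗
(2,1)Q 2/3 ✓
(2,2)Q 3/3 ✓
(2,4)P 3/3 ✓
(2,5)P 2/3 ✓
(3,0)Q 0/1 ✗
(3,1)P 0/3 ✗
(3,2)Q 3/4 ✓
(3,3)Q 2/3 ✓
(3,4)P 2/3 ✓
(3,5)P 2/2 ✓
(4,2)Q 2/2 ✓
(4,3)Q 2/2 ✓
For instance (0,0) has only 1/2 same-type neighbors, below 3/5.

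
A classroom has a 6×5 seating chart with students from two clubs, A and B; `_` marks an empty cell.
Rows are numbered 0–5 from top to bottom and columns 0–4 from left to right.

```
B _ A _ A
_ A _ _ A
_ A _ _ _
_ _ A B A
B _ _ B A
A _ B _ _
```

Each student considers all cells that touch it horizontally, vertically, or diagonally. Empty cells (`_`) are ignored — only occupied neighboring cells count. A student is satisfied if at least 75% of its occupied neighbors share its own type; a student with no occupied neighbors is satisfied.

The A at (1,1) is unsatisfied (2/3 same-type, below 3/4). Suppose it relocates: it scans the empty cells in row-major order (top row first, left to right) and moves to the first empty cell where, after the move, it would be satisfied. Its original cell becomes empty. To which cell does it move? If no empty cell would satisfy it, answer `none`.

Vacating (1,1). Empty cells in order:
  (0,1): 1/2 same-type → still unsatisfied.
  (0,3): 3/3 same-type → satisfied — stop here.

(0,3)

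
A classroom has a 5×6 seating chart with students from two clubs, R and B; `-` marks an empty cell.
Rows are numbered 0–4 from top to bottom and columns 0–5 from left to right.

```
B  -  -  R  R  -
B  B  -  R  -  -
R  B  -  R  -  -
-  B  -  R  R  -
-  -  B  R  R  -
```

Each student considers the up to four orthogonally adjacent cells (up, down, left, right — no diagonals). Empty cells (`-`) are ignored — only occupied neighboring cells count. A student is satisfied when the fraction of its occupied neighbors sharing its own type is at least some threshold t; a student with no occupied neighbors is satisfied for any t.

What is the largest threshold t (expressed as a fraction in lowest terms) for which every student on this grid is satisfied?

(0,0)B 1/1
(0,3)R 2/2
(0,4)R 1/1
(1,0)B 2/3
(1,1)B 2/2
(1,3)R 2/2
(2,0)R 0/2
(2,1)B 2/3
(2,3)R 2/2
(3,1)B 1/1
(3,3)R 3/3
(3,4)R 2/2
(4,2)B 0/1
(4,3)R 2/3
(4,4)R 2/2
The smallest same-type fraction is 0/2 at (2,0), which reduces to 0/1. Any threshold above that leaves this student unsatisfied.

0/1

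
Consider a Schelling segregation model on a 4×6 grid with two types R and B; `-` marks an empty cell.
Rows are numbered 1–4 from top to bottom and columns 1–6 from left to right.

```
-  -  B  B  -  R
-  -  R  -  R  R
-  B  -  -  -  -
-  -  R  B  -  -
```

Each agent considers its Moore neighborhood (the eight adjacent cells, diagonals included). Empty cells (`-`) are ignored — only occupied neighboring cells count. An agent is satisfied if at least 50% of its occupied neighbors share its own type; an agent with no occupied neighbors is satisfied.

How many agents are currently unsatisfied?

(1,3)B 1/2 ✓
(1,4)B 1/3 ✗
(1,6)R 2/2 ✓
(2,3)R 0/3 ✗
(2,5)R 2/3 ✓
(2,6)R 2/2 ✓
(3,2)B 0/2 ✗
(4,3)R 0/2 ✗
(4,4)B 0/1 ✗
Unsatisfied: (1,4), (2,3), (3,2), (4,3), (4,4) — 5 in total.

5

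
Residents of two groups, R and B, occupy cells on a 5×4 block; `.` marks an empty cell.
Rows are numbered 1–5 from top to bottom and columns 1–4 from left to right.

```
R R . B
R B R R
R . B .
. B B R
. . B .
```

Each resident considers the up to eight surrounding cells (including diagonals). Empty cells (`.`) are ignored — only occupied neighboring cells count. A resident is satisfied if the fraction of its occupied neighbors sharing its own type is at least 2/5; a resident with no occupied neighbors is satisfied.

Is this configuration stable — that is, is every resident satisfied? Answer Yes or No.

(1,1)R 2/3 ok
(1,2)R 3/4 ok
(1,4)B 0/2 unhappy
(2,1)R 3/4 ok
(2,2)B 1/6 unhappy
(2,3)R 2/5 ok
(2,4)R 1/3 unhappy
(3,1)R 1/3 unhappy
(3,3)B 3/6 ok
(4,2)B 3/4 ok
(4,3)B 3/4 ok
(4,4)R 0/3 unhappy
(5,3)B 2/3 ok
For instance (1,4) has only 0/2 same-type neighbors, below 2/5.

No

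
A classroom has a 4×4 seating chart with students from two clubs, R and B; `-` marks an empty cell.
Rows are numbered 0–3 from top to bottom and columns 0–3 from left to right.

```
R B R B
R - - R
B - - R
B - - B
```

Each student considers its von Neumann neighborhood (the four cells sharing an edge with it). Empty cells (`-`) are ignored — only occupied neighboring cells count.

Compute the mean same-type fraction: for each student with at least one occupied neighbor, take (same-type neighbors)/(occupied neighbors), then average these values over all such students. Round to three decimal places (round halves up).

Row 0: (0,0)R 1/2 · (0,1)B 0/2 · (0,2)R 0/2 · (0,3)B 0/2
Row 1: (1,0)R 1/2 · (1,3)R 1/2
Row 2: (2,0)B 1/2 · (2,3)R 1/2
Row 3: (3,0)B 1/1 · (3,3)B 0/1
Sum over 10 students: 1/2 + 0/2 + 0/2 + 0/2 + 1/2 + 1/2 + 1/2 + 1/2 + 1/1 + 0/1 = 7/2; mean = 7/2 ÷ 10 = 7/20 = 0.35 → 0.350.

0.350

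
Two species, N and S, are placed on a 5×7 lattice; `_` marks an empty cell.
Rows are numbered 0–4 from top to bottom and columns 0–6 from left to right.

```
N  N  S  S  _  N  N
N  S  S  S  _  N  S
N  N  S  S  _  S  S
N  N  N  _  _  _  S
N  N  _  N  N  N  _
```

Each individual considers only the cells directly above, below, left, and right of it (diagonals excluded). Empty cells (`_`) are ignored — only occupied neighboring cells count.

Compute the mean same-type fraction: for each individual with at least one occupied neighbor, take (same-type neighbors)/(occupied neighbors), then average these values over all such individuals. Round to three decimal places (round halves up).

(0,0)N 2/2
(0,1)N 1/3
(0,2)S 2/3
(0,3)S 2/2
(0,5)N 2/2
(0,6)N 1/2
(1,0)N 2/3
(1,1)S 1/4
(1,2)S 4/4
(1,3)S 3/3
(1,5)N 1/3
(1,6)S 1/3
(2,0)N 3/3
(2,1)N 2/4
(2,2)S 2/4
(2,3)S 2/2
(2,5)S 1/2
(2,6)S 3/3
(3,0)N 3/3
(3,1)N 4/4
(3,2)N 1/2
(3,6)S 1/1
(4,0)N 2/2
(4,1)N 2/2
(4,3)N 1/1
(4,4)N 2/2
(4,5)N 1/1
Sum over 27 individuals: 2/2 + 1/3 + 2/3 + 2/2 + 2/2 + 1/2 + 2/3 + 1/4 + 4/4 + 3/3 + 1/3 + 1/3 + 3/3 + 2/4 + 2/4 + 2/2 + 1/2 + 3/3 + 3/3 + 4/4 + 1/2 + 1/1 + 2/2 + 2/2 + 1/1 + 2/2 + 1/1 = 253/12; mean = 253/12 ÷ 27 = 253/324 = 0.780864… → 0.781.

0.781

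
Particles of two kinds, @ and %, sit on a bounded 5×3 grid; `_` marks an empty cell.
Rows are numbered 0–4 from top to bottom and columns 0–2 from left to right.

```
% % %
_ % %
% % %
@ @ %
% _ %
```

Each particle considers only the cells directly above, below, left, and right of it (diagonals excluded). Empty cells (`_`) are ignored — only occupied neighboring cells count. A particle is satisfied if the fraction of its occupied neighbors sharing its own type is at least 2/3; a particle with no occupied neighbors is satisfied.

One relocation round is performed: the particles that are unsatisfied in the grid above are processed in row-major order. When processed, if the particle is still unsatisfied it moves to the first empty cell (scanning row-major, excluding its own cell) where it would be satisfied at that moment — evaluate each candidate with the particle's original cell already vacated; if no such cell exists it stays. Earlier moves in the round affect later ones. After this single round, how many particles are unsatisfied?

2

Initially unsatisfied (in order): (2,0), (3,0), (3,1), (4,0).
  (2,0) → (1,0).
  (3,0): no empty cell satisfies it; stays.
  (3,1): no empty cell satisfies it; stays.
  (4,0) → (2,0).
Resulting grid:
% % %
% % %
% % %
@ @ %
_ _ %
Unsatisfied now: (3,0), (3,1).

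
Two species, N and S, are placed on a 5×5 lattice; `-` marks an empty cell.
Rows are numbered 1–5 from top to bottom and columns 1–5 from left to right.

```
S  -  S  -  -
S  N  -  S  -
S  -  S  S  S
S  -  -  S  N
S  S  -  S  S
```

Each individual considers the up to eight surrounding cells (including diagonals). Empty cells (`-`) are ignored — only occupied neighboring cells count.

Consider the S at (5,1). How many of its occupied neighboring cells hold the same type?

2

Occupied neighbors of (5,1): (4,1)=S, (5,2)=S.
Same type (S): 2 of 2.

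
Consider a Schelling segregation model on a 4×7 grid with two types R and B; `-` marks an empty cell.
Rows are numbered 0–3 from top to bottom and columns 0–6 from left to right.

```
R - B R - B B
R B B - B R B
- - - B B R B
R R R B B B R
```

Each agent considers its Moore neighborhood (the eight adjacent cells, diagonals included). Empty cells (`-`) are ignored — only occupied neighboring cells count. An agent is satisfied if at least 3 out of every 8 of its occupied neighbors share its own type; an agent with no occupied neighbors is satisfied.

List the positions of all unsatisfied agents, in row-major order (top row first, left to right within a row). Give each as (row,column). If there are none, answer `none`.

(0,3), (1,5), (2,5), (3,2), (3,6)

Row 0: (0,0)R 1/2 satisfied · (0,2)B 2/3 satisfied · (0,3)R 0/3 not · (0,5)B 3/4 satisfied · (0,6)B 2/3 satisfied
Row 1: (1,0)R 1/2 satisfied · (1,1)B 2/4 satisfied · (1,2)B 3/4 satisfied · (1,4)B 3/6 satisfied · (1,5)R 1/7 not · (1,6)B 3/5 satisfied
Row 2: (2,3)B 5/6 satisfied · (2,4)B 5/7 satisfied · (2,5)R 2/8 not · (2,6)B 2/5 satisfied
Row 3: (3,0)R 1/1 satisfied · (3,1)R 2/2 satisfied · (3,2)R 1/3 not · (3,3)B 3/4 satisfied · (3,4)B 4/5 satisfied · (3,5)B 3/5 satisfied · (3,6)R 1/3 not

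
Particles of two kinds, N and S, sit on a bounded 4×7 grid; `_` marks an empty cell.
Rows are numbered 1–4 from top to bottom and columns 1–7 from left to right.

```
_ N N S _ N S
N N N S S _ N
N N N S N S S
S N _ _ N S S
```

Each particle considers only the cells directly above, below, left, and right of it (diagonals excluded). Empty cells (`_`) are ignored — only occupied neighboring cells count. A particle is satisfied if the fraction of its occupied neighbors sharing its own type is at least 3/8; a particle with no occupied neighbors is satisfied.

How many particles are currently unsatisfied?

Row 1: (1,2)N 2/2 satisfied · (1,3)N 2/3 satisfied · (1,4)S 1/2 satisfied · (1,6)N 0/1 not · (1,7)S 0/2 not
Row 2: (2,1)N 2/2 satisfied · (2,2)N 4/4 satisfied · (2,3)N 3/4 satisfied · (2,4)S 3/4 satisfied · (2,5)S 1/2 satisfied · (2,7)N 0/2 not
Row 3: (3,1)N 2/3 satisfied · (3,2)N 4/4 satisfied · (3,3)N 2/3 satisfied · (3,4)S 1/3 not · (3,5)N 1/4 not · (3,6)S 2/3 satisfied · (3,7)S 2/3 satisfied
Row 4: (4,1)S 0/2 not · (4,2)N 1/2 satisfied · (4,5)N 1/2 satisfied · (4,6)S 2/3 satisfied · (4,7)S 2/2 satisfied
Unsatisfied: (1,6), (1,7), (2,7), (3,4), (3,5), (4,1) — 6 in total.

6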